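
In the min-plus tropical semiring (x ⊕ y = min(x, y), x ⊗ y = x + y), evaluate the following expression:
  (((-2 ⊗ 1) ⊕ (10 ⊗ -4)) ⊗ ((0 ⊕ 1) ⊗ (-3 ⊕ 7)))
(((-2 ⊗ 1) ⊕ (10 ⊗ -4)) ⊗ ((0 ⊕ 1) ⊗ (-3 ⊕ 7))) = -4

Expand innermost to outermost. Recall ⊕ takes the minimum of its arguments and ⊗ takes their sum. Working out the expression (((-2 ⊗ 1) ⊕ (10 ⊗ -4)) ⊗ ((0 ⊕ 1) ⊗ (-3 ⊕ 7))) gives -4.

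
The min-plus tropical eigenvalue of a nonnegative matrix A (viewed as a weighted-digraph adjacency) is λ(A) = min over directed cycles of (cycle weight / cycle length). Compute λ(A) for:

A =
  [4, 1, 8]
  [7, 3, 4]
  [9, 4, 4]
λ(A) = 3

Enumerate directed cycles and compute their means (weight / length). Sample:
  cycle 0 → 0: weight = 4, length = 1, mean = 4/1 ≈ 4.000
  cycle 1 → 1: weight = 3, length = 1, mean = 3/1 ≈ 3.000
  cycle 2 → 2: weight = 4, length = 1, mean = 4/1 ≈ 4.000
  cycle 0 → 1 → 0: weight = 8, length = 2, mean = 8/2 ≈ 4.000
  cycle 0 → 2 → 0: weight = 17, length = 2, mean = 17/2 ≈ 8.500
  cycle 1 → 0 → 1: weight = 8, length = 2, mean = 8/2 ≈ 4.000
Minimum mean = 3.000, attained e.g. along the cycle 1 → 1 with weight 3 and length 1. So λ(A) = 3/1 = 3.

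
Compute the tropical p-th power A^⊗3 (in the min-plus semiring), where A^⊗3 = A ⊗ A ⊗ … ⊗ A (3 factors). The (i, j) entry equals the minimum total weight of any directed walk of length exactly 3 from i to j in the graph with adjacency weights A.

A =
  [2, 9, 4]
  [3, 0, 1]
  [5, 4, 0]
A^⊗3 =
  [6, 8, 4]
  [3, 0, 1]
  [5, 4, 0]

Each entry (A^⊗3)_ij equals the minimum over all length-3 walks i = v_0 → v_1 → … → v_3 = j of Σ_t A[v_t][v_{t+1}]. For example, for (i, j) = (0, 2) we minimise over 9 possible intermediate vertex sequences; the minimum is 4, attained along the walk 0 → 2 → 2 → 2.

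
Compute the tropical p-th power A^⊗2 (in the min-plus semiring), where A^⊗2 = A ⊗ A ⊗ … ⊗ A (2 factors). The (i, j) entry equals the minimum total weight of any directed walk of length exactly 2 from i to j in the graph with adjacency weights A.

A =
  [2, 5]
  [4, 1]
A^⊗2 =
  [4, 6]
  [5, 2]

Each entry (A^⊗2)_ij equals the minimum over all length-2 walks i = v_0 → v_1 → … → v_2 = j of Σ_t A[v_t][v_{t+1}]. For example, for (i, j) = (0, 1) we minimise over 2 possible intermediate vertex sequences; the minimum is 6, attained along the walk 0 → 1 → 1.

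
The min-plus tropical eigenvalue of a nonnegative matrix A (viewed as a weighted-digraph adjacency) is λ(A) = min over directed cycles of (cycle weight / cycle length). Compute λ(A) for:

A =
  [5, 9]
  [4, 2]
λ(A) = 2

Enumerate directed cycles and compute their means (weight / length). Sample:
  cycle 0 → 0: weight = 5, length = 1, mean = 5/1 ≈ 5.000
  cycle 1 → 1: weight = 2, length = 1, mean = 2/1 ≈ 2.000
  cycle 0 → 1 → 0: weight = 13, length = 2, mean = 13/2 ≈ 6.500
  cycle 1 → 0 → 1: weight = 13, length = 2, mean = 13/2 ≈ 6.500
Minimum mean = 2.000, attained e.g. along the cycle 1 → 1 with weight 2 and length 1. So λ(A) = 2/1 = 2.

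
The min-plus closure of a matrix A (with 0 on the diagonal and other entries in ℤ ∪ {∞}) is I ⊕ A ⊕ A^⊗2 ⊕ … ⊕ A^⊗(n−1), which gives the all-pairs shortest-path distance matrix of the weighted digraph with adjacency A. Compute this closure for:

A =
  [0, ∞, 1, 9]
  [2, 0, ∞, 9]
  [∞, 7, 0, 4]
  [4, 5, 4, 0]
Closure =
  [0, 8, 1, 5]
  [2, 0, 3, 7]
  [8, 7, 0, 4]
  [4, 5, 4, 0]

This is the Floyd-Warshall all-pairs shortest-path computation. For each intermediate vertex k = 0, 1, …, 3, update dist[i][j] ← min(dist[i][j], dist[i][k] + dist[k][j]). The final matrix gives, for each (i, j), the minimum total weight of any directed path from i to j (possibly empty when i = j).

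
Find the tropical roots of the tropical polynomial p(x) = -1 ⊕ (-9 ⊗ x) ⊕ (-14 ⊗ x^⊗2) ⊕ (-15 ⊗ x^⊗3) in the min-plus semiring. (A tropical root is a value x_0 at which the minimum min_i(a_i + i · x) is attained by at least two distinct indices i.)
Roots: {1, 5, 8}

Each tropical root is a break point of the lower envelope of the lines y = a_i + i · x (there are 4 lines, with slopes 0, 1, ..., 3). Only the lines that attain the minimum somewhere contribute to roots; other lines are dominated. Here the surviving (envelope) indices are i = 3, i = 2, i = 1, i = 0.
Intersections between consecutive envelope lines give the roots: for adjacent envelope indices i < j the intersection is x = (a_i − a_j) / (j − i). Reading off the sorted break points: {1, 5, 8}.
Verification: at each break x_0, at least two indices attain the minimum of min_i(a_i + i · x_0).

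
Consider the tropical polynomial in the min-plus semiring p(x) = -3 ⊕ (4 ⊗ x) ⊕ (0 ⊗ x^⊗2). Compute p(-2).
p(-2) = -4

A tropical monomial a ⊗ x^⊗i evaluates to a + i · x. Evaluating each term at x = -2:
  Term 0 contributes -3 + 0 · -2 = -3
  Term 1 contributes 4 + 1 · -2 = 2
  Term 2 contributes 0 + 2 · -2 = -4
p(-2) = ⊕ of these = min[-3, 2, -4] = -4.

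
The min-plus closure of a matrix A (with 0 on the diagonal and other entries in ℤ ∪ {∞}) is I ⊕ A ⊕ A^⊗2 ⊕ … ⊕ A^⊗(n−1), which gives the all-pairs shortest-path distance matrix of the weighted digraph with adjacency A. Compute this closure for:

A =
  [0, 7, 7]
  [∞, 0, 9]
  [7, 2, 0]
Closure =
  [0, 7, 7]
  [16, 0, 9]
  [7, 2, 0]

This is the Floyd-Warshall all-pairs shortest-path computation. For each intermediate vertex k = 0, 1, …, 2, update dist[i][j] ← min(dist[i][j], dist[i][k] + dist[k][j]). The final matrix gives, for each (i, j), the minimum total weight of any directed path from i to j (possibly empty when i = j).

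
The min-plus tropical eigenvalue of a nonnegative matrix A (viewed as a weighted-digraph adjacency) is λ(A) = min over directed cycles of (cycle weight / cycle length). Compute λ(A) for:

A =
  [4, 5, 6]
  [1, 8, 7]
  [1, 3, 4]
λ(A) = 3

Enumerate directed cycles and compute their means (weight / length). Sample:
  cycle 0 → 0: weight = 4, length = 1, mean = 4/1 ≈ 4.000
  cycle 1 → 1: weight = 8, length = 1, mean = 8/1 ≈ 8.000
  cycle 2 → 2: weight = 4, length = 1, mean = 4/1 ≈ 4.000
  cycle 0 → 1 → 0: weight = 6, length = 2, mean = 6/2 ≈ 3.000
  cycle 0 → 2 → 0: weight = 7, length = 2, mean = 7/2 ≈ 3.500
  cycle 1 → 0 → 1: weight = 6, length = 2, mean = 6/2 ≈ 3.000
Minimum mean = 3.000, attained e.g. along the cycle 0 → 1 → 0 with weight 6 and length 2. So λ(A) = 6/2 = 3.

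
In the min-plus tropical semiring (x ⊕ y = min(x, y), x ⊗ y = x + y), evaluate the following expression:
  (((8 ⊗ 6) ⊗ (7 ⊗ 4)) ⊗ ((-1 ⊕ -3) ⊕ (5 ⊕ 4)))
(((8 ⊗ 6) ⊗ (7 ⊗ 4)) ⊗ ((-1 ⊕ -3) ⊕ (5 ⊕ 4))) = 22

Expand innermost to outermost. Recall ⊕ takes the minimum of its arguments and ⊗ takes their sum. Working out the expression (((8 ⊗ 6) ⊗ (7 ⊗ 4)) ⊗ ((-1 ⊕ -3) ⊕ (5 ⊕ 4))) gives 22.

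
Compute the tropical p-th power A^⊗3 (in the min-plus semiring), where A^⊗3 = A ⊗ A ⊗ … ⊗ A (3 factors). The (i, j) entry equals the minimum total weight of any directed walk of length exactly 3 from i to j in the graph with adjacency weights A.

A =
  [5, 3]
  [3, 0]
A^⊗3 =
  [6, 3]
  [3, 0]

Each entry (A^⊗3)_ij equals the minimum over all length-3 walks i = v_0 → v_1 → … → v_3 = j of Σ_t A[v_t][v_{t+1}]. For example, for (i, j) = (0, 1) we minimise over 4 possible intermediate vertex sequences; the minimum is 3, attained along the walk 0 → 1 → 1 → 1.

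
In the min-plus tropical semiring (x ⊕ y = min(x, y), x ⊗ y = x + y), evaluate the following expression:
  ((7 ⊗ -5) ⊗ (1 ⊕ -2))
((7 ⊗ -5) ⊗ (1 ⊕ -2)) = 0

Expand innermost to outermost. Recall ⊕ takes the minimum of its arguments and ⊗ takes their sum. Working out the expression ((7 ⊗ -5) ⊗ (1 ⊕ -2)) gives 0.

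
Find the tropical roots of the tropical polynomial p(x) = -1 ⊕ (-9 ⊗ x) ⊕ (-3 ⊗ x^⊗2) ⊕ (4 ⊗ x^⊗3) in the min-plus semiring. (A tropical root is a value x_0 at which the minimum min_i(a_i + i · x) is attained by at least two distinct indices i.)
Roots: {-7, -6, 8}

Each tropical root is a break point of the lower envelope of the lines y = a_i + i · x (there are 4 lines, with slopes 0, 1, ..., 3). Only the lines that attain the minimum somewhere contribute to roots; other lines are dominated. Here the surviving (envelope) indices are i = 3, i = 2, i = 1, i = 0.
Intersections between consecutive envelope lines give the roots: for adjacent envelope indices i < j the intersection is x = (a_i − a_j) / (j − i). Reading off the sorted break points: {-7, -6, 8}.
Verification: at each break x_0, at least two indices attain the minimum of min_i(a_i + i · x_0).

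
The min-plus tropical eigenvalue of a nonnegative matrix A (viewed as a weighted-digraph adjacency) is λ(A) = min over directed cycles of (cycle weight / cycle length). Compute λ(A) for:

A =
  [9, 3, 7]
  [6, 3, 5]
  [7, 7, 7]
λ(A) = 3

Enumerate directed cycles and compute their means (weight / length). Sample:
  cycle 0 → 0: weight = 9, length = 1, mean = 9/1 ≈ 9.000
  cycle 1 → 1: weight = 3, length = 1, mean = 3/1 ≈ 3.000
  cycle 2 → 2: weight = 7, length = 1, mean = 7/1 ≈ 7.000
  cycle 0 → 1 → 0: weight = 9, length = 2, mean = 9/2 ≈ 4.500
  cycle 0 → 2 → 0: weight = 14, length = 2, mean = 14/2 ≈ 7.000
  cycle 1 → 0 → 1: weight = 9, length = 2, mean = 9/2 ≈ 4.500
Minimum mean = 3.000, attained e.g. along the cycle 1 → 1 with weight 3 and length 1. So λ(A) = 3/1 = 3.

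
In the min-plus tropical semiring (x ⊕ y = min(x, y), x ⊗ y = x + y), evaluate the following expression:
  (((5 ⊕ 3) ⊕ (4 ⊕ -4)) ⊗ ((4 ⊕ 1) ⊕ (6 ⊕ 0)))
(((5 ⊕ 3) ⊕ (4 ⊕ -4)) ⊗ ((4 ⊕ 1) ⊕ (6 ⊕ 0))) = -4

Expand innermost to outermost. Recall ⊕ takes the minimum of its arguments and ⊗ takes their sum. Working out the expression (((5 ⊕ 3) ⊕ (4 ⊕ -4)) ⊗ ((4 ⊕ 1) ⊕ (6 ⊕ 0))) gives -4.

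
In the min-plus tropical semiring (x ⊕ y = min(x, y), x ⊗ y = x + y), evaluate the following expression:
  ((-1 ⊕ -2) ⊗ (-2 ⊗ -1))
((-1 ⊕ -2) ⊗ (-2 ⊗ -1)) = -5

Expand innermost to outermost. Recall ⊕ takes the minimum of its arguments and ⊗ takes their sum. Working out the expression ((-1 ⊕ -2) ⊗ (-2 ⊗ -1)) gives -5.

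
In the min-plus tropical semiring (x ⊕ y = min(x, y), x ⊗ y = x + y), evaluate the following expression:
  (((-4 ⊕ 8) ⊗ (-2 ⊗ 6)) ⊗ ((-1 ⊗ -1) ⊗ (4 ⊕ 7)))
(((-4 ⊕ 8) ⊗ (-2 ⊗ 6)) ⊗ ((-1 ⊗ -1) ⊗ (4 ⊕ 7))) = 2

Expand innermost to outermost. Recall ⊕ takes the minimum of its arguments and ⊗ takes their sum. Working out the expression (((-4 ⊕ 8) ⊗ (-2 ⊗ 6)) ⊗ ((-1 ⊗ -1) ⊗ (4 ⊕ 7))) gives 2.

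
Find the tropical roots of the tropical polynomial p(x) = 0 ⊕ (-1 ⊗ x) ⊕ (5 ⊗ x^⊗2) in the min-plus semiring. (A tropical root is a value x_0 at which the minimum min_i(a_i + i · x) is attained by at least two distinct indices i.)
Roots: {-6, 1}

Each tropical root is a break point of the lower envelope of the lines y = a_i + i · x (there are 3 lines, with slopes 0, 1, ..., 2). Only the lines that attain the minimum somewhere contribute to roots; other lines are dominated. Here the surviving (envelope) indices are i = 2, i = 1, i = 0.
Intersections between consecutive envelope lines give the roots: for adjacent envelope indices i < j the intersection is x = (a_i − a_j) / (j − i). Reading off the sorted break points: {-6, 1}.
Verification: at each break x_0, at least two indices attain the minimum of min_i(a_i + i · x_0).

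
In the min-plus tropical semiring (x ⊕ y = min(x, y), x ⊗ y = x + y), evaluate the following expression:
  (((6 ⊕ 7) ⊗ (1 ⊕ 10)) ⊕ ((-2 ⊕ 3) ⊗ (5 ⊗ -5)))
(((6 ⊕ 7) ⊗ (1 ⊕ 10)) ⊕ ((-2 ⊕ 3) ⊗ (5 ⊗ -5))) = -2

Expand innermost to outermost. Recall ⊕ takes the minimum of its arguments and ⊗ takes their sum. Working out the expression (((6 ⊕ 7) ⊗ (1 ⊕ 10)) ⊕ ((-2 ⊕ 3) ⊗ (5 ⊗ -5))) gives -2.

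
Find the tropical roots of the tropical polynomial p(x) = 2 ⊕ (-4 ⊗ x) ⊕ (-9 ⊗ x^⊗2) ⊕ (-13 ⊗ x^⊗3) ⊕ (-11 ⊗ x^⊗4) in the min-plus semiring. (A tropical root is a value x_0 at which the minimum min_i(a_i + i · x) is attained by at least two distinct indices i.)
Roots: {-2, 4, 5, 6}

Each tropical root is a break point of the lower envelope of the lines y = a_i + i · x (there are 5 lines, with slopes 0, 1, ..., 4). Only the lines that attain the minimum somewhere contribute to roots; other lines are dominated. Here the surviving (envelope) indices are i = 4, i = 3, i = 2, i = 1, i = 0.
Intersections between consecutive envelope lines give the roots: for adjacent envelope indices i < j the intersection is x = (a_i − a_j) / (j − i). Reading off the sorted break points: {-2, 4, 5, 6}.
Verification: at each break x_0, at least two indices attain the minimum of min_i(a_i + i · x_0).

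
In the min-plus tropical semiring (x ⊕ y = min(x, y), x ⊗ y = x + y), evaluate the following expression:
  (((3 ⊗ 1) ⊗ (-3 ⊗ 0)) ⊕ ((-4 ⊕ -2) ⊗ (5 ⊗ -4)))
(((3 ⊗ 1) ⊗ (-3 ⊗ 0)) ⊕ ((-4 ⊕ -2) ⊗ (5 ⊗ -4))) = -3

Expand innermost to outermost. Recall ⊕ takes the minimum of its arguments and ⊗ takes their sum. Working out the expression (((3 ⊗ 1) ⊗ (-3 ⊗ 0)) ⊕ ((-4 ⊕ -2) ⊗ (5 ⊗ -4))) gives -3.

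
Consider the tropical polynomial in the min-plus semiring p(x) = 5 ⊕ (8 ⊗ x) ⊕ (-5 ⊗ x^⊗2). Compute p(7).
p(7) = 5

A tropical monomial a ⊗ x^⊗i evaluates to a + i · x. Evaluating each term at x = 7:
  Term 0 contributes 5 + 0 · 7 = 5
  Term 1 contributes 8 + 1 · 7 = 15
  Term 2 contributes -5 + 2 · 7 = 9
p(7) = ⊕ of these = min[5, 15, 9] = 5.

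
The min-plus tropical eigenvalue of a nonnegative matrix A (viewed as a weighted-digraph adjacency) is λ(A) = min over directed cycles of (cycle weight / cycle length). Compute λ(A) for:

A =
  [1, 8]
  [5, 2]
λ(A) = 1

Enumerate directed cycles and compute their means (weight / length). Sample:
  cycle 0 → 0: weight = 1, length = 1, mean = 1/1 ≈ 1.000
  cycle 1 → 1: weight = 2, length = 1, mean = 2/1 ≈ 2.000
  cycle 0 → 1 → 0: weight = 13, length = 2, mean = 13/2 ≈ 6.500
  cycle 1 → 0 → 1: weight = 13, length = 2, mean = 13/2 ≈ 6.500
Minimum mean = 1.000, attained e.g. along the cycle 0 → 0 with weight 1 and length 1. So λ(A) = 1/1 = 1.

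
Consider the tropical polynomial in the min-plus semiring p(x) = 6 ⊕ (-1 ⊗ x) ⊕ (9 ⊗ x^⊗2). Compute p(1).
p(1) = 0

A tropical monomial a ⊗ x^⊗i evaluates to a + i · x. Evaluating each term at x = 1:
  Term 0 contributes 6 + 0 · 1 = 6
  Term 1 contributes -1 + 1 · 1 = 0
  Term 2 contributes 9 + 2 · 1 = 11
p(1) = ⊕ of these = min[6, 0, 11] = 0.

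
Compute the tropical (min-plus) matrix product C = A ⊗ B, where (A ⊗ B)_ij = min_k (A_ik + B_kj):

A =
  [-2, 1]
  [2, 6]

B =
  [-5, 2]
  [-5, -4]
A ⊗ B =
  [-7, -3]
  [-3, 2]

Apply the min-plus product entry-by-entry:
  C[0][0] = min over k of (A[0][0] + B[0][0] = -2 + -5 = -7, A[0][1] + B[1][0] = 1 + -5 = -4) = -7 (attained at k = 0)
  C[0][1] = min over k of (A[0][0] + B[0][1] = -2 + 2 = 0, A[0][1] + B[1][1] = 1 + -4 = -3) = -3 (attained at k = 1)
  C[1][0] = min over k of (A[1][0] + B[0][0] = 2 + -5 = -3, A[1][1] + B[1][0] = 6 + -5 = 1) = -3 (attained at k = 0)
  C[1][1] = min over k of (A[1][0] + B[0][1] = 2 + 2 = 4, A[1][1] + B[1][1] = 6 + -4 = 2) = 2 (attained at k = 1)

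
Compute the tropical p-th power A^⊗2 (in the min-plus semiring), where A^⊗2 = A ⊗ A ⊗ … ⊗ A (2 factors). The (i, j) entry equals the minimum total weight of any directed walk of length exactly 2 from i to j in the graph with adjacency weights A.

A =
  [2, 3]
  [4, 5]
A^⊗2 =
  [4, 5]
  [6, 7]

Each entry (A^⊗2)_ij equals the minimum over all length-2 walks i = v_0 → v_1 → … → v_2 = j of Σ_t A[v_t][v_{t+1}]. For example, for (i, j) = (0, 1) we minimise over 2 possible intermediate vertex sequences; the minimum is 5, attained along the walk 0 → 0 → 1.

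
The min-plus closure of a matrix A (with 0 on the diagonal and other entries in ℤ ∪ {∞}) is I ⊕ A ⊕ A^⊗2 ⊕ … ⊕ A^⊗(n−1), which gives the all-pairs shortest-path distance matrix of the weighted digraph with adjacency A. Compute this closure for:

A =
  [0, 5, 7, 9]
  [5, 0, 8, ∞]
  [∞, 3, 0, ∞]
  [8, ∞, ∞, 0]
Closure =
  [0, 5, 7, 9]
  [5, 0, 8, 14]
  [8, 3, 0, 17]
  [8, 13, 15, 0]

This is the Floyd-Warshall all-pairs shortest-path computation. For each intermediate vertex k = 0, 1, …, 3, update dist[i][j] ← min(dist[i][j], dist[i][k] + dist[k][j]). The final matrix gives, for each (i, j), the minimum total weight of any directed path from i to j (possibly empty when i = j).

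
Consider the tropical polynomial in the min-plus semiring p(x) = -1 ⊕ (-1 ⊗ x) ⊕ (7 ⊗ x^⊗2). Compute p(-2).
p(-2) = -3

A tropical monomial a ⊗ x^⊗i evaluates to a + i · x. Evaluating each term at x = -2:
  Term 0 contributes -1 + 0 · -2 = -1
  Term 1 contributes -1 + 1 · -2 = -3
  Term 2 contributes 7 + 2 · -2 = 3
p(-2) = ⊕ of these = min[-1, -3, 3] = -3.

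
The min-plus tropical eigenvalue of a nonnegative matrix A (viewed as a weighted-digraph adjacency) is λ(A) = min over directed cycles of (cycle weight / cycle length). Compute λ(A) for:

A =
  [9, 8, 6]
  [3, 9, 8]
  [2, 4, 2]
λ(A) = 2

Enumerate directed cycles and compute their means (weight / length). Sample:
  cycle 0 → 0: weight = 9, length = 1, mean = 9/1 ≈ 9.000
  cycle 1 → 1: weight = 9, length = 1, mean = 9/1 ≈ 9.000
  cycle 2 → 2: weight = 2, length = 1, mean = 2/1 ≈ 2.000
  cycle 0 → 1 → 0: weight = 11, length = 2, mean = 11/2 ≈ 5.500
  cycle 0 → 2 → 0: weight = 8, length = 2, mean = 8/2 ≈ 4.000
  cycle 1 → 0 → 1: weight = 11, length = 2, mean = 11/2 ≈ 5.500
Minimum mean = 2.000, attained e.g. along the cycle 2 → 2 with weight 2 and length 1. So λ(A) = 2/1 = 2.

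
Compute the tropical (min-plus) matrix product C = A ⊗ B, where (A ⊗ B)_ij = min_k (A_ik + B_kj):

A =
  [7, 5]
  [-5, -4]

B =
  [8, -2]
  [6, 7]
A ⊗ B =
  [11, 5]
  [2, -7]

Apply the min-plus product entry-by-entry:
  C[0][0] = min over k of (A[0][0] + B[0][0] = 7 + 8 = 15, A[0][1] + B[1][0] = 5 + 6 = 11) = 11 (attained at k = 1)
  C[0][1] = min over k of (A[0][0] + B[0][1] = 7 + -2 = 5, A[0][1] + B[1][1] = 5 + 7 = 12) = 5 (attained at k = 0)
  C[1][0] = min over k of (A[1][0] + B[0][0] = -5 + 8 = 3, A[1][1] + B[1][0] = -4 + 6 = 2) = 2 (attained at k = 1)
  C[1][1] = min over k of (A[1][0] + B[0][1] = -5 + -2 = -7, A[1][1] + B[1][1] = -4 + 7 = 3) = -7 (attained at k = 0)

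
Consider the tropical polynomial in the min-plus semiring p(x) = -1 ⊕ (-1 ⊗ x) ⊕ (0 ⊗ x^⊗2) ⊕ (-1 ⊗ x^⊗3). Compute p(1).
p(1) = -1

A tropical monomial a ⊗ x^⊗i evaluates to a + i · x. Evaluating each term at x = 1:
  Term 0 contributes -1 + 0 · 1 = -1
  Term 1 contributes -1 + 1 · 1 = 0
  Term 2 contributes 0 + 2 · 1 = 2
  Term 3 contributes -1 + 3 · 1 = 2
p(1) = ⊕ of these = min[-1, 0, 2, 2] = -1.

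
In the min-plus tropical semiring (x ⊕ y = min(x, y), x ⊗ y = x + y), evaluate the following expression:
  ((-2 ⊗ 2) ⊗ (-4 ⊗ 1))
((-2 ⊗ 2) ⊗ (-4 ⊗ 1)) = -3

Expand innermost to outermost. Recall ⊕ takes the minimum of its arguments and ⊗ takes their sum. Working out the expression ((-2 ⊗ 2) ⊗ (-4 ⊗ 1)) gives -3.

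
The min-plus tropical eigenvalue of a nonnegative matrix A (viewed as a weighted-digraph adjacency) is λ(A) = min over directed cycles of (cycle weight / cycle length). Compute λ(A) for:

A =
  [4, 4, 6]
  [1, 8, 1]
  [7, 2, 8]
λ(A) = 3/2

Enumerate directed cycles and compute their means (weight / length). Sample:
  cycle 0 → 0: weight = 4, length = 1, mean = 4/1 ≈ 4.000
  cycle 1 → 1: weight = 8, length = 1, mean = 8/1 ≈ 8.000
  cycle 2 → 2: weight = 8, length = 1, mean = 8/1 ≈ 8.000
  cycle 0 → 1 → 0: weight = 5, length = 2, mean = 5/2 ≈ 2.500
  cycle 0 → 2 → 0: weight = 13, length = 2, mean = 13/2 ≈ 6.500
  cycle 1 → 0 → 1: weight = 5, length = 2, mean = 5/2 ≈ 2.500
Minimum mean = 1.500, attained e.g. along the cycle 1 → 2 → 1 with weight 3 and length 2. So λ(A) = 3/2 = 3/2.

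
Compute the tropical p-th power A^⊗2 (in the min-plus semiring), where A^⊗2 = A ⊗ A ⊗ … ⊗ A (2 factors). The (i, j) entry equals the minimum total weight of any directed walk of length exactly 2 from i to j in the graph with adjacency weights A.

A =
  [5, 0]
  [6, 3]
A^⊗2 =
  [6, 3]
  [9, 6]

Each entry (A^⊗2)_ij equals the minimum over all length-2 walks i = v_0 → v_1 → … → v_2 = j of Σ_t A[v_t][v_{t+1}]. For example, for (i, j) = (0, 1) we minimise over 2 possible intermediate vertex sequences; the minimum is 3, attained along the walk 0 → 1 → 1.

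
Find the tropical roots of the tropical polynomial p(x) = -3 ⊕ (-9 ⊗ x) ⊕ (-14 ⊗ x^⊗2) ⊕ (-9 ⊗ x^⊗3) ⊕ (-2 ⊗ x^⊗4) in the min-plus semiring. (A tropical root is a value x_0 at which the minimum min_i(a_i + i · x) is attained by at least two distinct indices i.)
Roots: {-7, -5, 5, 6}

Each tropical root is a break point of the lower envelope of the lines y = a_i + i · x (there are 5 lines, with slopes 0, 1, ..., 4). Only the lines that attain the minimum somewhere contribute to roots; other lines are dominated. Here the surviving (envelope) indices are i = 4, i = 3, i = 2, i = 1, i = 0.
Intersections between consecutive envelope lines give the roots: for adjacent envelope indices i < j the intersection is x = (a_i − a_j) / (j − i). Reading off the sorted break points: {-7, -5, 5, 6}.
Verification: at each break x_0, at least two indices attain the minimum of min_i(a_i + i · x_0).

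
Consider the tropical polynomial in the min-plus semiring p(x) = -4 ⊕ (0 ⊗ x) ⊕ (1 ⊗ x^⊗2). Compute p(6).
p(6) = -4

A tropical monomial a ⊗ x^⊗i evaluates to a + i · x. Evaluating each term at x = 6:
  Term 0 contributes -4 + 0 · 6 = -4
  Term 1 contributes 0 + 1 · 6 = 6
  Term 2 contributes 1 + 2 · 6 = 13
p(6) = ⊕ of these = min[-4, 6, 13] = -4.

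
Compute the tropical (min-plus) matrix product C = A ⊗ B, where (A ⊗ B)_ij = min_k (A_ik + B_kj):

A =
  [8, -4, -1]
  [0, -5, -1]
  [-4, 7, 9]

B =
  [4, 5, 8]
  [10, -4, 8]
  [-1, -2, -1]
A ⊗ B =
  [-2, -8, -2]
  [-2, -9, -2]
  [0, 1, 4]

Apply the min-plus product entry-by-entry:
  C[0][0] = min over k of (A[0][0] + B[0][0] = 8 + 4 = 12, A[0][1] + B[1][0] = -4 + 10 = 6, A[0][2] + B[2][0] = -1 + -1 = -2) = -2 (attained at k = 2)
  C[0][1] = min over k of (A[0][0] + B[0][1] = 8 + 5 = 13, A[0][1] + B[1][1] = -4 + -4 = -8, A[0][2] + B[2][1] = -1 + -2 = -3) = -8 (attained at k = 1)
  C[0][2] = min over k of (A[0][0] + B[0][2] = 8 + 8 = 16, A[0][1] + B[1][2] = -4 + 8 = 4, A[0][2] + B[2][2] = -1 + -1 = -2) = -2 (attained at k = 2)
  C[1][0] = min over k of (A[1][0] + B[0][0] = 0 + 4 = 4, A[1][1] + B[1][0] = -5 + 10 = 5, A[1][2] + B[2][0] = -1 + -1 = -2) = -2 (attained at k = 2)
  C[1][1] = min over k of (A[1][0] + B[0][1] = 0 + 5 = 5, A[1][1] + B[1][1] = -5 + -4 = -9, A[1][2] + B[2][1] = -1 + -2 = -3) = -9 (attained at k = 1)
  C[1][2] = min over k of (A[1][0] + B[0][2] = 0 + 8 = 8, A[1][1] + B[1][2] = -5 + 8 = 3, A[1][2] + B[2][2] = -1 + -1 = -2) = -2 (attained at k = 2)
  C[2][0] = min over k of (A[2][0] + B[0][0] = -4 + 4 = 0, A[2][1] + B[1][0] = 7 + 10 = 17, A[2][2] + B[2][0] = 9 + -1 = 8) = 0 (attained at k = 0)
  C[2][1] = min over k of (A[2][0] + B[0][1] = -4 + 5 = 1, A[2][1] + B[1][1] = 7 + -4 = 3, A[2][2] + B[2][1] = 9 + -2 = 7) = 1 (attained at k = 0)
  C[2][2] = min over k of (A[2][0] + B[0][2] = -4 + 8 = 4, A[2][1] + B[1][2] = 7 + 8 = 15, A[2][2] + B[2][2] = 9 + -1 = 8) = 4 (attained at k = 0)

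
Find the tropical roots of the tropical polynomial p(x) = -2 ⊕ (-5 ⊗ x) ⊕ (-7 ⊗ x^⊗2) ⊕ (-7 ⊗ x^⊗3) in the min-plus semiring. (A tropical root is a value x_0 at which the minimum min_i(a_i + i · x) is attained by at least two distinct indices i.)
Roots: {0, 2, 3}

Each tropical root is a break point of the lower envelope of the lines y = a_i + i · x (there are 4 lines, with slopes 0, 1, ..., 3). Only the lines that attain the minimum somewhere contribute to roots; other lines are dominated. Here the surviving (envelope) indices are i = 3, i = 2, i = 1, i = 0.
Intersections between consecutive envelope lines give the roots: for adjacent envelope indices i < j the intersection is x = (a_i − a_j) / (j − i). Reading off the sorted break points: {0, 2, 3}.
Verification: at each break x_0, at least two indices attain the minimum of min_i(a_i + i · x_0).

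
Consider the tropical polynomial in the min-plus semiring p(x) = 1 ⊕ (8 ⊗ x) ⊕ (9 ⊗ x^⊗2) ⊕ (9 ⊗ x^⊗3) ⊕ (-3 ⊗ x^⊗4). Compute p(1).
p(1) = 1

A tropical monomial a ⊗ x^⊗i evaluates to a + i · x. Evaluating each term at x = 1:
  Term 0 contributes 1 + 0 · 1 = 1
  Term 1 contributes 8 + 1 · 1 = 9
  Term 2 contributes 9 + 2 · 1 = 11
  Term 3 contributes 9 + 3 · 1 = 12
  Term 4 contributes -3 + 4 · 1 = 1
p(1) = ⊕ of these = min[1, 9, 11, 12, 1] = 1.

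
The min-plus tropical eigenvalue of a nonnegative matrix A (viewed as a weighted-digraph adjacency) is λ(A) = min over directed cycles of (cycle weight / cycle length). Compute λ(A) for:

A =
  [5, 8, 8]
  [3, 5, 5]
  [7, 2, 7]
λ(A) = 7/2

Enumerate directed cycles and compute their means (weight / length). Sample:
  cycle 0 → 0: weight = 5, length = 1, mean = 5/1 ≈ 5.000
  cycle 1 → 1: weight = 5, length = 1, mean = 5/1 ≈ 5.000
  cycle 2 → 2: weight = 7, length = 1, mean = 7/1 ≈ 7.000
  cycle 0 → 1 → 0: weight = 11, length = 2, mean = 11/2 ≈ 5.500
  cycle 0 → 2 → 0: weight = 15, length = 2, mean = 15/2 ≈ 7.500
  cycle 1 → 0 → 1: weight = 11, length = 2, mean = 11/2 ≈ 5.500
Minimum mean = 3.500, attained e.g. along the cycle 1 → 2 → 1 with weight 7 and length 2. So λ(A) = 7/2 = 7/2.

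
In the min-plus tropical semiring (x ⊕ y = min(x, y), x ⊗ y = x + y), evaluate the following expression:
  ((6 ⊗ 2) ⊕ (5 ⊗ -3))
((6 ⊗ 2) ⊕ (5 ⊗ -3)) = 2

Expand innermost to outermost. Recall ⊕ takes the minimum of its arguments and ⊗ takes their sum. Working out the expression ((6 ⊗ 2) ⊕ (5 ⊗ -3)) gives 2.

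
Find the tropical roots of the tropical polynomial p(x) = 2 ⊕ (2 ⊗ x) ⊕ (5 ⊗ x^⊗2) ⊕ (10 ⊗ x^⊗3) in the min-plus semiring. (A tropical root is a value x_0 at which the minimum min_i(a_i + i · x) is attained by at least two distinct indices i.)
Roots: {-5, -3, 0}

Each tropical root is a break point of the lower envelope of the lines y = a_i + i · x (there are 4 lines, with slopes 0, 1, ..., 3). Only the lines that attain the minimum somewhere contribute to roots; other lines are dominated. Here the surviving (envelope) indices are i = 3, i = 2, i = 1, i = 0.
Intersections between consecutive envelope lines give the roots: for adjacent envelope indices i < j the intersection is x = (a_i − a_j) / (j − i). Reading off the sorted break points: {-5, -3, 0}.
Verification: at each break x_0, at least two indices attain the minimum of min_i(a_i + i · x_0).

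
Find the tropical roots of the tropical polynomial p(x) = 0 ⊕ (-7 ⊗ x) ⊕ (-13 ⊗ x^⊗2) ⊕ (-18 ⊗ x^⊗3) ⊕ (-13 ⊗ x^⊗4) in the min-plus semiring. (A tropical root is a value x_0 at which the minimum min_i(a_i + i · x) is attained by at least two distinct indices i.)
Roots: {-5, 5, 6, 7}

Each tropical root is a break point of the lower envelope of the lines y = a_i + i · x (there are 5 lines, with slopes 0, 1, ..., 4). Only the lines that attain the minimum somewhere contribute to roots; other lines are dominated. Here the surviving (envelope) indices are i = 4, i = 3, i = 2, i = 1, i = 0.
Intersections between consecutive envelope lines give the roots: for adjacent envelope indices i < j the intersection is x = (a_i − a_j) / (j − i). Reading off the sorted break points: {-5, 5, 6, 7}.
Verification: at each break x_0, at least two indices attain the minimum of min_i(a_i + i · x_0).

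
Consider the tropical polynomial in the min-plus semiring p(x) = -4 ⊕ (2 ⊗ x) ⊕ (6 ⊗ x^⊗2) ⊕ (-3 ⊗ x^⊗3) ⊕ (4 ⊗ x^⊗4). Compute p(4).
p(4) = -4

A tropical monomial a ⊗ x^⊗i evaluates to a + i · x. Evaluating each term at x = 4:
  Term 0 contributes -4 + 0 · 4 = -4
  Term 1 contributes 2 + 1 · 4 = 6
  Term 2 contributes 6 + 2 · 4 = 14
  Term 3 contributes -3 + 3 · 4 = 9
  Term 4 contributes 4 + 4 · 4 = 20
p(4) = ⊕ of these = min[-4, 6, 14, 9, 20] = -4.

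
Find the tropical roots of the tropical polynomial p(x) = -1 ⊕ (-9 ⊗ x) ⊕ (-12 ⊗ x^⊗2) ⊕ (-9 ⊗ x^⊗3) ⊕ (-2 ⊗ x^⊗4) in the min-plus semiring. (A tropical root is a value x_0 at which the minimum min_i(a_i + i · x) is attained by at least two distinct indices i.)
Roots: {-7, -3, 3, 8}

Each tropical root is a break point of the lower envelope of the lines y = a_i + i · x (there are 5 lines, with slopes 0, 1, ..., 4). Only the lines that attain the minimum somewhere contribute to roots; other lines are dominated. Here the surviving (envelope) indices are i = 4, i = 3, i = 2, i = 1, i = 0.
Intersections between consecutive envelope lines give the roots: for adjacent envelope indices i < j the intersection is x = (a_i − a_j) / (j − i). Reading off the sorted break points: {-7, -3, 3, 8}.
Verification: at each break x_0, at least two indices attain the minimum of min_i(a_i + i · x_0).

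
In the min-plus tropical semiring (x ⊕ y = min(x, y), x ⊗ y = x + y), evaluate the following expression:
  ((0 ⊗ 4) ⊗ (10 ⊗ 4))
((0 ⊗ 4) ⊗ (10 ⊗ 4)) = 18

Expand innermost to outermost. Recall ⊕ takes the minimum of its arguments and ⊗ takes their sum. Working out the expression ((0 ⊗ 4) ⊗ (10 ⊗ 4)) gives 18.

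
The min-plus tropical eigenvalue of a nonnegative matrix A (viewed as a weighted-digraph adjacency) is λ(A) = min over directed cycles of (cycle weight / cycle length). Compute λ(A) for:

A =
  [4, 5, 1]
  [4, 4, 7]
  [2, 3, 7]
λ(A) = 3/2

Enumerate directed cycles and compute their means (weight / length). Sample:
  cycle 0 → 0: weight = 4, length = 1, mean = 4/1 ≈ 4.000
  cycle 1 → 1: weight = 4, length = 1, mean = 4/1 ≈ 4.000
  cycle 2 → 2: weight = 7, length = 1, mean = 7/1 ≈ 7.000
  cycle 0 → 1 → 0: weight = 9, length = 2, mean = 9/2 ≈ 4.500
  cycle 0 → 2 → 0: weight = 3, length = 2, mean = 3/2 ≈ 1.500
  cycle 1 → 0 → 1: weight = 9, length = 2, mean = 9/2 ≈ 4.500
Minimum mean = 1.500, attained e.g. along the cycle 0 → 2 → 0 with weight 3 and length 2. So λ(A) = 3/2 = 3/2.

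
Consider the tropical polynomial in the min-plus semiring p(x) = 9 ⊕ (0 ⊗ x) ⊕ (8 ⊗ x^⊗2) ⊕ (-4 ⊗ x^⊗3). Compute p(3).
p(3) = 3

A tropical monomial a ⊗ x^⊗i evaluates to a + i · x. Evaluating each term at x = 3:
  Term 0 contributes 9 + 0 · 3 = 9
  Term 1 contributes 0 + 1 · 3 = 3
  Term 2 contributes 8 + 2 · 3 = 14
  Term 3 contributes -4 + 3 · 3 = 5
p(3) = ⊕ of these = min[9, 3, 14, 5] = 3.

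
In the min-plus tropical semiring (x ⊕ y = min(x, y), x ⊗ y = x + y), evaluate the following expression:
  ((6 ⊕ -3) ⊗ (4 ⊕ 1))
((6 ⊕ -3) ⊗ (4 ⊕ 1)) = -2

Expand innermost to outermost. Recall ⊕ takes the minimum of its arguments and ⊗ takes their sum. Working out the expression ((6 ⊕ -3) ⊗ (4 ⊕ 1)) gives -2.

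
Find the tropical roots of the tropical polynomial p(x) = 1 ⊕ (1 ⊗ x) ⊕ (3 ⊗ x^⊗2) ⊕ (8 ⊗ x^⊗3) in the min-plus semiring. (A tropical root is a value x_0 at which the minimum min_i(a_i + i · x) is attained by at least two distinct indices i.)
Roots: {-5, -2, 0}

Each tropical root is a break point of the lower envelope of the lines y = a_i + i · x (there are 4 lines, with slopes 0, 1, ..., 3). Only the lines that attain the minimum somewhere contribute to roots; other lines are dominated. Here the surviving (envelope) indices are i = 3, i = 2, i = 1, i = 0.
Intersections between consecutive envelope lines give the roots: for adjacent envelope indices i < j the intersection is x = (a_i − a_j) / (j − i). Reading off the sorted break points: {-5, -2, 0}.
Verification: at each break x_0, at least two indices attain the minimum of min_i(a_i + i · x_0).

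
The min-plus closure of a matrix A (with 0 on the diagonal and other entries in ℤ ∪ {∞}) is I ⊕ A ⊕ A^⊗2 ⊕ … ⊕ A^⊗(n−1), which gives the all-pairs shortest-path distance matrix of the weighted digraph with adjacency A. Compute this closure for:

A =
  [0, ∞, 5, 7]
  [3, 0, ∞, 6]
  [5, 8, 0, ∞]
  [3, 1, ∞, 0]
Closure =
  [0, 8, 5, 7]
  [3, 0, 8, 6]
  [5, 8, 0, 12]
  [3, 1, 8, 0]

This is the Floyd-Warshall all-pairs shortest-path computation. For each intermediate vertex k = 0, 1, …, 3, update dist[i][j] ← min(dist[i][j], dist[i][k] + dist[k][j]). The final matrix gives, for each (i, j), the minimum total weight of any directed path from i to j (possibly empty when i = j).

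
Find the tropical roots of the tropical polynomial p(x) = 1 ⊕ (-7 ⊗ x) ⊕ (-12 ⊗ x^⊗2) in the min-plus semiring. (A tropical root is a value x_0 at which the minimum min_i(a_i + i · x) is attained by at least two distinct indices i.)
Roots: {5, 8}

Each tropical root is a break point of the lower envelope of the lines y = a_i + i · x (there are 3 lines, with slopes 0, 1, ..., 2). Only the lines that attain the minimum somewhere contribute to roots; other lines are dominated. Here the surviving (envelope) indices are i = 2, i = 1, i = 0.
Intersections between consecutive envelope lines give the roots: for adjacent envelope indices i < j the intersection is x = (a_i − a_j) / (j − i). Reading off the sorted break points: {5, 8}.
Verification: at each break x_0, at least two indices attain the minimum of min_i(a_i + i · x_0).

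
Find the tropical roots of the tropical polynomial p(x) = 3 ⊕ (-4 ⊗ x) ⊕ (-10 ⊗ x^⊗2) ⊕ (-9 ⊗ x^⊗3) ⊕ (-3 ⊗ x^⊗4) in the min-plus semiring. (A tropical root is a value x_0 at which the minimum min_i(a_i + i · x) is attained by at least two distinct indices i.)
Roots: {-6, -1, 6, 7}

Each tropical root is a break point of the lower envelope of the lines y = a_i + i · x (there are 5 lines, with slopes 0, 1, ..., 4). Only the lines that attain the minimum somewhere contribute to roots; other lines are dominated. Here the surviving (envelope) indices are i = 4, i = 3, i = 2, i = 1, i = 0.
Intersections between consecutive envelope lines give the roots: for adjacent envelope indices i < j the intersection is x = (a_i − a_j) / (j − i). Reading off the sorted break points: {-6, -1, 6, 7}.
Verification: at each break x_0, at least two indices attain the minimum of min_i(a_i + i · x_0).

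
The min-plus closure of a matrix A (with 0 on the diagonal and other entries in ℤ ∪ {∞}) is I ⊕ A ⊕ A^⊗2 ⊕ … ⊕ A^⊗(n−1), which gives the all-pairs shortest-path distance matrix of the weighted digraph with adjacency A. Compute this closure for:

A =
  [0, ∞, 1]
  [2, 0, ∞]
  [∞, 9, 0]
Closure =
  [0, 10, 1]
  [2, 0, 3]
  [11, 9, 0]

This is the Floyd-Warshall all-pairs shortest-path computation. For each intermediate vertex k = 0, 1, …, 2, update dist[i][j] ← min(dist[i][j], dist[i][k] + dist[k][j]). The final matrix gives, for each (i, j), the minimum total weight of any directed path from i to j (possibly empty when i = j).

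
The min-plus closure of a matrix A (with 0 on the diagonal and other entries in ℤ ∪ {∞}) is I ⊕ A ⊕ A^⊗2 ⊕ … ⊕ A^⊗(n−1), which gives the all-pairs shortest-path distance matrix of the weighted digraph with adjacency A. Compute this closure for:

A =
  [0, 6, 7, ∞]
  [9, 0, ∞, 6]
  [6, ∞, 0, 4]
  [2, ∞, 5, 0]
Closure =
  [0, 6, 7, 11]
  [8, 0, 11, 6]
  [6, 12, 0, 4]
  [2, 8, 5, 0]

This is the Floyd-Warshall all-pairs shortest-path computation. For each intermediate vertex k = 0, 1, …, 3, update dist[i][j] ← min(dist[i][j], dist[i][k] + dist[k][j]). The final matrix gives, for each (i, j), the minimum total weight of any directed path from i to j (possibly empty when i = j).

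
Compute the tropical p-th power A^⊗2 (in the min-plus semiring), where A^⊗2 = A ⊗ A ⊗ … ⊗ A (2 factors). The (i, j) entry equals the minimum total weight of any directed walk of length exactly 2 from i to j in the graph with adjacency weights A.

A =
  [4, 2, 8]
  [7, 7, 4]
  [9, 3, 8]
A^⊗2 =
  [8, 6, 6]
  [11, 7, 11]
  [10, 10, 7]

Each entry (A^⊗2)_ij equals the minimum over all length-2 walks i = v_0 → v_1 → … → v_2 = j of Σ_t A[v_t][v_{t+1}]. For example, for (i, j) = (0, 2) we minimise over 3 possible intermediate vertex sequences; the minimum is 6, attained along the walk 0 → 1 → 2.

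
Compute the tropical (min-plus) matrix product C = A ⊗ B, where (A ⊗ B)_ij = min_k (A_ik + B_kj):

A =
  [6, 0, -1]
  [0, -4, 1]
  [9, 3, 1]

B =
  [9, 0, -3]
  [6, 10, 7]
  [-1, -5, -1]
A ⊗ B =
  [-2, -6, -2]
  [0, -4, -3]
  [0, -4, 0]

Apply the min-plus product entry-by-entry:
  C[0][0] = min over k of (A[0][0] + B[0][0] = 6 + 9 = 15, A[0][1] + B[1][0] = 0 + 6 = 6, A[0][2] + B[2][0] = -1 + -1 = -2) = -2 (attained at k = 2)
  C[0][1] = min over k of (A[0][0] + B[0][1] = 6 + 0 = 6, A[0][1] + B[1][1] = 0 + 10 = 10, A[0][2] + B[2][1] = -1 + -5 = -6) = -6 (attained at k = 2)
  C[0][2] = min over k of (A[0][0] + B[0][2] = 6 + -3 = 3, A[0][1] + B[1][2] = 0 + 7 = 7, A[0][2] + B[2][2] = -1 + -1 = -2) = -2 (attained at k = 2)
  C[1][0] = min over k of (A[1][0] + B[0][0] = 0 + 9 = 9, A[1][1] + B[1][0] = -4 + 6 = 2, A[1][2] + B[2][0] = 1 + -1 = 0) = 0 (attained at k = 2)
  C[1][1] = min over k of (A[1][0] + B[0][1] = 0 + 0 = 0, A[1][1] + B[1][1] = -4 + 10 = 6, A[1][2] + B[2][1] = 1 + -5 = -4) = -4 (attained at k = 2)
  C[1][2] = min over k of (A[1][0] + B[0][2] = 0 + -3 = -3, A[1][1] + B[1][2] = -4 + 7 = 3, A[1][2] + B[2][2] = 1 + -1 = 0) = -3 (attained at k = 0)
  C[2][0] = min over k of (A[2][0] + B[0][0] = 9 + 9 = 18, A[2][1] + B[1][0] = 3 + 6 = 9, A[2][2] + B[2][0] = 1 + -1 = 0) = 0 (attained at k = 2)
  C[2][1] = min over k of (A[2][0] + B[0][1] = 9 + 0 = 9, A[2][1] + B[1][1] = 3 + 10 = 13, A[2][2] + B[2][1] = 1 + -5 = -4) = -4 (attained at k = 2)
  C[2][2] = min over k of (A[2][0] + B[0][2] = 9 + -3 = 6, A[2][1] + B[1][2] = 3 + 7 = 10, A[2][2] + B[2][2] = 1 + -1 = 0) = 0 (attained at k = 2)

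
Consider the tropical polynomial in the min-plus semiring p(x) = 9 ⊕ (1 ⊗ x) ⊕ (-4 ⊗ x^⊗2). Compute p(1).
p(1) = -2

A tropical monomial a ⊗ x^⊗i evaluates to a + i · x. Evaluating each term at x = 1:
  Term 0 contributes 9 + 0 · 1 = 9
  Term 1 contributes 1 + 1 · 1 = 2
  Term 2 contributes -4 + 2 · 1 = -2
p(1) = ⊕ of these = min[9, 2, -2] = -2.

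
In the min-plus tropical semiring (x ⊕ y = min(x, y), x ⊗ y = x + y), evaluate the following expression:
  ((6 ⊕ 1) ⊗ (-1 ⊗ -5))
((6 ⊕ 1) ⊗ (-1 ⊗ -5)) = -5

Expand innermost to outermost. Recall ⊕ takes the minimum of its arguments and ⊗ takes their sum. Working out the expression ((6 ⊕ 1) ⊗ (-1 ⊗ -5)) gives -5.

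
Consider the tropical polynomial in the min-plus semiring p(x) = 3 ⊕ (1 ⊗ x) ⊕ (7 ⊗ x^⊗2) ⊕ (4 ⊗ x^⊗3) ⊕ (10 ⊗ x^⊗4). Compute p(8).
p(8) = 3

A tropical monomial a ⊗ x^⊗i evaluates to a + i · x. Evaluating each term at x = 8:
  Term 0 contributes 3 + 0 · 8 = 3
  Term 1 contributes 1 + 1 · 8 = 9
  Term 2 contributes 7 + 2 · 8 = 23
  Term 3 contributes 4 + 3 · 8 = 28
  Term 4 contributes 10 + 4 · 8 = 42
p(8) = ⊕ of these = min[3, 9, 23, 28, 42] = 3.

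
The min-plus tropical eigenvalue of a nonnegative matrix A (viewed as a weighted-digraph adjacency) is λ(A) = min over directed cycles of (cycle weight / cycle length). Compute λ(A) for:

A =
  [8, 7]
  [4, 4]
λ(A) = 4

Enumerate directed cycles and compute their means (weight / length). Sample:
  cycle 0 → 0: weight = 8, length = 1, mean = 8/1 ≈ 8.000
  cycle 1 → 1: weight = 4, length = 1, mean = 4/1 ≈ 4.000
  cycle 0 → 1 → 0: weight = 11, length = 2, mean = 11/2 ≈ 5.500
  cycle 1 → 0 → 1: weight = 11, length = 2, mean = 11/2 ≈ 5.500
Minimum mean = 4.000, attained e.g. along the cycle 1 → 1 with weight 4 and length 1. So λ(A) = 4/1 = 4.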